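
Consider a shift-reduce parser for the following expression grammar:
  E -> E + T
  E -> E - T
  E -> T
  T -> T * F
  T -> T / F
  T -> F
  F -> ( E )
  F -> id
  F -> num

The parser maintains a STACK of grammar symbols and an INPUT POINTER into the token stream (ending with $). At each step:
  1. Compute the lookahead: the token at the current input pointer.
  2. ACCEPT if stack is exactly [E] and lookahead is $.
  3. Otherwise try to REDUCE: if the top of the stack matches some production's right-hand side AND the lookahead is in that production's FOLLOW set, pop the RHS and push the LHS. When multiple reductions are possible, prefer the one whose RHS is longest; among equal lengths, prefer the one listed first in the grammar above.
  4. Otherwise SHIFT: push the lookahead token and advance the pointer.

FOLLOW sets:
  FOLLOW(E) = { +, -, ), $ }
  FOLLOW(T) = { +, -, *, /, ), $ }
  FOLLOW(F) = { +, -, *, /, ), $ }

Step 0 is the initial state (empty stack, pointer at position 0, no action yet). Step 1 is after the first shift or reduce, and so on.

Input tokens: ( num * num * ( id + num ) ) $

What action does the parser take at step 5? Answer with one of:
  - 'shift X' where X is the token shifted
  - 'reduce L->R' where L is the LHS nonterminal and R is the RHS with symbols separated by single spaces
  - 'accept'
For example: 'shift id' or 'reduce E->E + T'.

Answer: shift *

Derivation:
Step 1: shift (. Stack=[(] ptr=1 lookahead=num remaining=[num * num * ( id + num ) ) $]
Step 2: shift num. Stack=[( num] ptr=2 lookahead=* remaining=[* num * ( id + num ) ) $]
Step 3: reduce F->num. Stack=[( F] ptr=2 lookahead=* remaining=[* num * ( id + num ) ) $]
Step 4: reduce T->F. Stack=[( T] ptr=2 lookahead=* remaining=[* num * ( id + num ) ) $]
Step 5: shift *. Stack=[( T *] ptr=3 lookahead=num remaining=[num * ( id + num ) ) $]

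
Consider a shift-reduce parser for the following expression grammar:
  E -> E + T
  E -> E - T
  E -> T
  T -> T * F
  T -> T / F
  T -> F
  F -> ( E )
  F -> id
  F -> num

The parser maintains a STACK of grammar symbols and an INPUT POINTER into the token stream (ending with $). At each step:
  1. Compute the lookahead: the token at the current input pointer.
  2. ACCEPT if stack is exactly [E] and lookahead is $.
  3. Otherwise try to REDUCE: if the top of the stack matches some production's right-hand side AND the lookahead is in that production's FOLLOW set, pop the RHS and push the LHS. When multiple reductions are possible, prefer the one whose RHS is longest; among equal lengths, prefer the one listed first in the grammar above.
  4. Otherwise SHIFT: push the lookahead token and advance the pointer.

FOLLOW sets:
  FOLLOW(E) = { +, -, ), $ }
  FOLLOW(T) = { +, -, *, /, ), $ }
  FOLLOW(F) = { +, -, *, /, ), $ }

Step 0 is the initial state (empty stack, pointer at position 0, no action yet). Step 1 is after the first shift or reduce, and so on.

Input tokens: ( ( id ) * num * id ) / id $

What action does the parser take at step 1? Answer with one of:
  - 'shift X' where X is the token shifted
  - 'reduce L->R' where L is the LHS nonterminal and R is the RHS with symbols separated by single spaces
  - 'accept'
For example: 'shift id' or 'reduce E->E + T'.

Step 1: shift (. Stack=[(] ptr=1 lookahead=( remaining=[( id ) * num * id ) / id $]

Answer: shift (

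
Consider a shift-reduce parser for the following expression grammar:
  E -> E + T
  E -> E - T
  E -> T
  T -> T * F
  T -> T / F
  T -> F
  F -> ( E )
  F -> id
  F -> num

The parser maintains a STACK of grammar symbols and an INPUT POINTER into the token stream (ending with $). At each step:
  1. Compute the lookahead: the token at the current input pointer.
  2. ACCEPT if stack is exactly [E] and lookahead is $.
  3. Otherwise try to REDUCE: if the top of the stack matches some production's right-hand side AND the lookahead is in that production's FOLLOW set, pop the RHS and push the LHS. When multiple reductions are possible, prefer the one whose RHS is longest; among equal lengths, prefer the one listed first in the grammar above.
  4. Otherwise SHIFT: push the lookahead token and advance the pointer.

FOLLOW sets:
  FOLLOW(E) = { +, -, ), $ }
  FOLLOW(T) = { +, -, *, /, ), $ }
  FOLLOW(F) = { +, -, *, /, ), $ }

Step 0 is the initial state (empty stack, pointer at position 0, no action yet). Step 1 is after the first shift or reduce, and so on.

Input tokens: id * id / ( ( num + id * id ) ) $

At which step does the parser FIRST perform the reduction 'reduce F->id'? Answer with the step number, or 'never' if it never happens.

Answer: 2

Derivation:
Step 1: shift id. Stack=[id] ptr=1 lookahead=* remaining=[* id / ( ( num + id * id ) ) $]
Step 2: reduce F->id. Stack=[F] ptr=1 lookahead=* remaining=[* id / ( ( num + id * id ) ) $]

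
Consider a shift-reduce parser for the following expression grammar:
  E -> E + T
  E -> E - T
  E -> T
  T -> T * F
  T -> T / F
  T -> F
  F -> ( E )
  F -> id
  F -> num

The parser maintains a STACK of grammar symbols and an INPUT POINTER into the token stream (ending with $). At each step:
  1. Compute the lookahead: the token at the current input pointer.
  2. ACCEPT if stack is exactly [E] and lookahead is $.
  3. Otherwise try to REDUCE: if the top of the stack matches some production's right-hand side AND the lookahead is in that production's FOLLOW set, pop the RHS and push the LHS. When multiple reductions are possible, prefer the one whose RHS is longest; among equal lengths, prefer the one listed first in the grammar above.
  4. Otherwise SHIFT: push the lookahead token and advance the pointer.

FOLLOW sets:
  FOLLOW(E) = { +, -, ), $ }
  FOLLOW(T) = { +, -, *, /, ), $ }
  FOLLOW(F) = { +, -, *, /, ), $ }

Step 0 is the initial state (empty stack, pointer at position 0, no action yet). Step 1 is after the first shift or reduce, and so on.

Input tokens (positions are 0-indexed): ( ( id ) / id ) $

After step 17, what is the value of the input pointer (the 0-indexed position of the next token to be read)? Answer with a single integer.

Step 1: shift (. Stack=[(] ptr=1 lookahead=( remaining=[( id ) / id ) $]
Step 2: shift (. Stack=[( (] ptr=2 lookahead=id remaining=[id ) / id ) $]
Step 3: shift id. Stack=[( ( id] ptr=3 lookahead=) remaining=[) / id ) $]
Step 4: reduce F->id. Stack=[( ( F] ptr=3 lookahead=) remaining=[) / id ) $]
Step 5: reduce T->F. Stack=[( ( T] ptr=3 lookahead=) remaining=[) / id ) $]
Step 6: reduce E->T. Stack=[( ( E] ptr=3 lookahead=) remaining=[) / id ) $]
Step 7: shift ). Stack=[( ( E )] ptr=4 lookahead=/ remaining=[/ id ) $]
Step 8: reduce F->( E ). Stack=[( F] ptr=4 lookahead=/ remaining=[/ id ) $]
Step 9: reduce T->F. Stack=[( T] ptr=4 lookahead=/ remaining=[/ id ) $]
Step 10: shift /. Stack=[( T /] ptr=5 lookahead=id remaining=[id ) $]
Step 11: shift id. Stack=[( T / id] ptr=6 lookahead=) remaining=[) $]
Step 12: reduce F->id. Stack=[( T / F] ptr=6 lookahead=) remaining=[) $]
Step 13: reduce T->T / F. Stack=[( T] ptr=6 lookahead=) remaining=[) $]
Step 14: reduce E->T. Stack=[( E] ptr=6 lookahead=) remaining=[) $]
Step 15: shift ). Stack=[( E )] ptr=7 lookahead=$ remaining=[$]
Step 16: reduce F->( E ). Stack=[F] ptr=7 lookahead=$ remaining=[$]
Step 17: reduce T->F. Stack=[T] ptr=7 lookahead=$ remaining=[$]

Answer: 7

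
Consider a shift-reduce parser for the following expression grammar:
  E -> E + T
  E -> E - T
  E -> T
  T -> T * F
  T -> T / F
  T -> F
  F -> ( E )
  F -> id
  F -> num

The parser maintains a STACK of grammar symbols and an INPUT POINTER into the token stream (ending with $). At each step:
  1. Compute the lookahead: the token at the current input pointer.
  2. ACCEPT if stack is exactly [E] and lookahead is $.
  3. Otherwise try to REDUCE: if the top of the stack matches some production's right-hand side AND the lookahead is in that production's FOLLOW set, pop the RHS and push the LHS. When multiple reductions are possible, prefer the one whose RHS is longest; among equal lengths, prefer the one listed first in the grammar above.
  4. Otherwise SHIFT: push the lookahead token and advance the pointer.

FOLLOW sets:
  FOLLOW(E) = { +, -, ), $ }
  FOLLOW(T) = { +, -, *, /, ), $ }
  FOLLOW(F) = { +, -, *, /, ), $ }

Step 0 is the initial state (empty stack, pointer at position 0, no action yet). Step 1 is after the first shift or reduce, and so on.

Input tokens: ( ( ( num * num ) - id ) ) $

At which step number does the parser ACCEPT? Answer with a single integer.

Answer: 29

Derivation:
Step 1: shift (. Stack=[(] ptr=1 lookahead=( remaining=[( ( num * num ) - id ) ) $]
Step 2: shift (. Stack=[( (] ptr=2 lookahead=( remaining=[( num * num ) - id ) ) $]
Step 3: shift (. Stack=[( ( (] ptr=3 lookahead=num remaining=[num * num ) - id ) ) $]
Step 4: shift num. Stack=[( ( ( num] ptr=4 lookahead=* remaining=[* num ) - id ) ) $]
Step 5: reduce F->num. Stack=[( ( ( F] ptr=4 lookahead=* remaining=[* num ) - id ) ) $]
Step 6: reduce T->F. Stack=[( ( ( T] ptr=4 lookahead=* remaining=[* num ) - id ) ) $]
Step 7: shift *. Stack=[( ( ( T *] ptr=5 lookahead=num remaining=[num ) - id ) ) $]
Step 8: shift num. Stack=[( ( ( T * num] ptr=6 lookahead=) remaining=[) - id ) ) $]
Step 9: reduce F->num. Stack=[( ( ( T * F] ptr=6 lookahead=) remaining=[) - id ) ) $]
Step 10: reduce T->T * F. Stack=[( ( ( T] ptr=6 lookahead=) remaining=[) - id ) ) $]
Step 11: reduce E->T. Stack=[( ( ( E] ptr=6 lookahead=) remaining=[) - id ) ) $]
Step 12: shift ). Stack=[( ( ( E )] ptr=7 lookahead=- remaining=[- id ) ) $]
Step 13: reduce F->( E ). Stack=[( ( F] ptr=7 lookahead=- remaining=[- id ) ) $]
Step 14: reduce T->F. Stack=[( ( T] ptr=7 lookahead=- remaining=[- id ) ) $]
Step 15: reduce E->T. Stack=[( ( E] ptr=7 lookahead=- remaining=[- id ) ) $]
Step 16: shift -. Stack=[( ( E -] ptr=8 lookahead=id remaining=[id ) ) $]
Step 17: shift id. Stack=[( ( E - id] ptr=9 lookahead=) remaining=[) ) $]
Step 18: reduce F->id. Stack=[( ( E - F] ptr=9 lookahead=) remaining=[) ) $]
Step 19: reduce T->F. Stack=[( ( E - T] ptr=9 lookahead=) remaining=[) ) $]
Step 20: reduce E->E - T. Stack=[( ( E] ptr=9 lookahead=) remaining=[) ) $]
Step 21: shift ). Stack=[( ( E )] ptr=10 lookahead=) remaining=[) $]
Step 22: reduce F->( E ). Stack=[( F] ptr=10 lookahead=) remaining=[) $]
Step 23: reduce T->F. Stack=[( T] ptr=10 lookahead=) remaining=[) $]
Step 24: reduce E->T. Stack=[( E] ptr=10 lookahead=) remaining=[) $]
Step 25: shift ). Stack=[( E )] ptr=11 lookahead=$ remaining=[$]
Step 26: reduce F->( E ). Stack=[F] ptr=11 lookahead=$ remaining=[$]
Step 27: reduce T->F. Stack=[T] ptr=11 lookahead=$ remaining=[$]
Step 28: reduce E->T. Stack=[E] ptr=11 lookahead=$ remaining=[$]
Step 29: accept. Stack=[E] ptr=11 lookahead=$ remaining=[$]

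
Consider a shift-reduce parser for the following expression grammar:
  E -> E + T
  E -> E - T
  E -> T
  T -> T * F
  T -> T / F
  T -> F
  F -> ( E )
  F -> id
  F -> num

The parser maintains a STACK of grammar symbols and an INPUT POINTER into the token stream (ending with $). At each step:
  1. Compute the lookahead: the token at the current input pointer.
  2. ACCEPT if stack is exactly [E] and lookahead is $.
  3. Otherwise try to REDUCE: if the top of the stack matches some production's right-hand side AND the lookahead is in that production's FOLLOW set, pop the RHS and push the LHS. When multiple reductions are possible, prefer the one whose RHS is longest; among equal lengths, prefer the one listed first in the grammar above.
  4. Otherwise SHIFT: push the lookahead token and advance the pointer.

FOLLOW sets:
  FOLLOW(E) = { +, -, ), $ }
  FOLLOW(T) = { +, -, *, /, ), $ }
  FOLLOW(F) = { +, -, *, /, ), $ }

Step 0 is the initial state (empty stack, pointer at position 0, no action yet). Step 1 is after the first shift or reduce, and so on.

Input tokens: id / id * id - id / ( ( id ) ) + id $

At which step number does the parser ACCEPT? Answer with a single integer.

Step 1: shift id. Stack=[id] ptr=1 lookahead=/ remaining=[/ id * id - id / ( ( id ) ) + id $]
Step 2: reduce F->id. Stack=[F] ptr=1 lookahead=/ remaining=[/ id * id - id / ( ( id ) ) + id $]
Step 3: reduce T->F. Stack=[T] ptr=1 lookahead=/ remaining=[/ id * id - id / ( ( id ) ) + id $]
Step 4: shift /. Stack=[T /] ptr=2 lookahead=id remaining=[id * id - id / ( ( id ) ) + id $]
Step 5: shift id. Stack=[T / id] ptr=3 lookahead=* remaining=[* id - id / ( ( id ) ) + id $]
Step 6: reduce F->id. Stack=[T / F] ptr=3 lookahead=* remaining=[* id - id / ( ( id ) ) + id $]
Step 7: reduce T->T / F. Stack=[T] ptr=3 lookahead=* remaining=[* id - id / ( ( id ) ) + id $]
Step 8: shift *. Stack=[T *] ptr=4 lookahead=id remaining=[id - id / ( ( id ) ) + id $]
Step 9: shift id. Stack=[T * id] ptr=5 lookahead=- remaining=[- id / ( ( id ) ) + id $]
Step 10: reduce F->id. Stack=[T * F] ptr=5 lookahead=- remaining=[- id / ( ( id ) ) + id $]
Step 11: reduce T->T * F. Stack=[T] ptr=5 lookahead=- remaining=[- id / ( ( id ) ) + id $]
Step 12: reduce E->T. Stack=[E] ptr=5 lookahead=- remaining=[- id / ( ( id ) ) + id $]
Step 13: shift -. Stack=[E -] ptr=6 lookahead=id remaining=[id / ( ( id ) ) + id $]
Step 14: shift id. Stack=[E - id] ptr=7 lookahead=/ remaining=[/ ( ( id ) ) + id $]
Step 15: reduce F->id. Stack=[E - F] ptr=7 lookahead=/ remaining=[/ ( ( id ) ) + id $]
Step 16: reduce T->F. Stack=[E - T] ptr=7 lookahead=/ remaining=[/ ( ( id ) ) + id $]
Step 17: shift /. Stack=[E - T /] ptr=8 lookahead=( remaining=[( ( id ) ) + id $]
Step 18: shift (. Stack=[E - T / (] ptr=9 lookahead=( remaining=[( id ) ) + id $]
Step 19: shift (. Stack=[E - T / ( (] ptr=10 lookahead=id remaining=[id ) ) + id $]
Step 20: shift id. Stack=[E - T / ( ( id] ptr=11 lookahead=) remaining=[) ) + id $]
Step 21: reduce F->id. Stack=[E - T / ( ( F] ptr=11 lookahead=) remaining=[) ) + id $]
Step 22: reduce T->F. Stack=[E - T / ( ( T] ptr=11 lookahead=) remaining=[) ) + id $]
Step 23: reduce E->T. Stack=[E - T / ( ( E] ptr=11 lookahead=) remaining=[) ) + id $]
Step 24: shift ). Stack=[E - T / ( ( E )] ptr=12 lookahead=) remaining=[) + id $]
Step 25: reduce F->( E ). Stack=[E - T / ( F] ptr=12 lookahead=) remaining=[) + id $]
Step 26: reduce T->F. Stack=[E - T / ( T] ptr=12 lookahead=) remaining=[) + id $]
Step 27: reduce E->T. Stack=[E - T / ( E] ptr=12 lookahead=) remaining=[) + id $]
Step 28: shift ). Stack=[E - T / ( E )] ptr=13 lookahead=+ remaining=[+ id $]
Step 29: reduce F->( E ). Stack=[E - T / F] ptr=13 lookahead=+ remaining=[+ id $]
Step 30: reduce T->T / F. Stack=[E - T] ptr=13 lookahead=+ remaining=[+ id $]
Step 31: reduce E->E - T. Stack=[E] ptr=13 lookahead=+ remaining=[+ id $]
Step 32: shift +. Stack=[E +] ptr=14 lookahead=id remaining=[id $]
Step 33: shift id. Stack=[E + id] ptr=15 lookahead=$ remaining=[$]
Step 34: reduce F->id. Stack=[E + F] ptr=15 lookahead=$ remaining=[$]
Step 35: reduce T->F. Stack=[E + T] ptr=15 lookahead=$ remaining=[$]
Step 36: reduce E->E + T. Stack=[E] ptr=15 lookahead=$ remaining=[$]
Step 37: accept. Stack=[E] ptr=15 lookahead=$ remaining=[$]

Answer: 37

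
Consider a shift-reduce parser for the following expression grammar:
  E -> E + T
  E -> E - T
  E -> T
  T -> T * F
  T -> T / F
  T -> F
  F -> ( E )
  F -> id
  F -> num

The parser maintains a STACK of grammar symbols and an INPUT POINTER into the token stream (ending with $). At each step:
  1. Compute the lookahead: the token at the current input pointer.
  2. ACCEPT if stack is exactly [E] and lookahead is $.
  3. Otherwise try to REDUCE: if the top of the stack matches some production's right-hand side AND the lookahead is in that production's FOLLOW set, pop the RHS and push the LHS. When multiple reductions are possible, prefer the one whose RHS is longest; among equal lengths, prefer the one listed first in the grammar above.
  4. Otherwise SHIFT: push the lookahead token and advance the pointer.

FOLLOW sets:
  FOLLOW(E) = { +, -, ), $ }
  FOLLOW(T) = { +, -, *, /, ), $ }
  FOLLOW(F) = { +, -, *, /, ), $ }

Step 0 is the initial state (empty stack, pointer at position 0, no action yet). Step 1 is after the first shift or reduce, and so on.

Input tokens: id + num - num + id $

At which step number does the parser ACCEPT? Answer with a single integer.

Step 1: shift id. Stack=[id] ptr=1 lookahead=+ remaining=[+ num - num + id $]
Step 2: reduce F->id. Stack=[F] ptr=1 lookahead=+ remaining=[+ num - num + id $]
Step 3: reduce T->F. Stack=[T] ptr=1 lookahead=+ remaining=[+ num - num + id $]
Step 4: reduce E->T. Stack=[E] ptr=1 lookahead=+ remaining=[+ num - num + id $]
Step 5: shift +. Stack=[E +] ptr=2 lookahead=num remaining=[num - num + id $]
Step 6: shift num. Stack=[E + num] ptr=3 lookahead=- remaining=[- num + id $]
Step 7: reduce F->num. Stack=[E + F] ptr=3 lookahead=- remaining=[- num + id $]
Step 8: reduce T->F. Stack=[E + T] ptr=3 lookahead=- remaining=[- num + id $]
Step 9: reduce E->E + T. Stack=[E] ptr=3 lookahead=- remaining=[- num + id $]
Step 10: shift -. Stack=[E -] ptr=4 lookahead=num remaining=[num + id $]
Step 11: shift num. Stack=[E - num] ptr=5 lookahead=+ remaining=[+ id $]
Step 12: reduce F->num. Stack=[E - F] ptr=5 lookahead=+ remaining=[+ id $]
Step 13: reduce T->F. Stack=[E - T] ptr=5 lookahead=+ remaining=[+ id $]
Step 14: reduce E->E - T. Stack=[E] ptr=5 lookahead=+ remaining=[+ id $]
Step 15: shift +. Stack=[E +] ptr=6 lookahead=id remaining=[id $]
Step 16: shift id. Stack=[E + id] ptr=7 lookahead=$ remaining=[$]
Step 17: reduce F->id. Stack=[E + F] ptr=7 lookahead=$ remaining=[$]
Step 18: reduce T->F. Stack=[E + T] ptr=7 lookahead=$ remaining=[$]
Step 19: reduce E->E + T. Stack=[E] ptr=7 lookahead=$ remaining=[$]
Step 20: accept. Stack=[E] ptr=7 lookahead=$ remaining=[$]

Answer: 20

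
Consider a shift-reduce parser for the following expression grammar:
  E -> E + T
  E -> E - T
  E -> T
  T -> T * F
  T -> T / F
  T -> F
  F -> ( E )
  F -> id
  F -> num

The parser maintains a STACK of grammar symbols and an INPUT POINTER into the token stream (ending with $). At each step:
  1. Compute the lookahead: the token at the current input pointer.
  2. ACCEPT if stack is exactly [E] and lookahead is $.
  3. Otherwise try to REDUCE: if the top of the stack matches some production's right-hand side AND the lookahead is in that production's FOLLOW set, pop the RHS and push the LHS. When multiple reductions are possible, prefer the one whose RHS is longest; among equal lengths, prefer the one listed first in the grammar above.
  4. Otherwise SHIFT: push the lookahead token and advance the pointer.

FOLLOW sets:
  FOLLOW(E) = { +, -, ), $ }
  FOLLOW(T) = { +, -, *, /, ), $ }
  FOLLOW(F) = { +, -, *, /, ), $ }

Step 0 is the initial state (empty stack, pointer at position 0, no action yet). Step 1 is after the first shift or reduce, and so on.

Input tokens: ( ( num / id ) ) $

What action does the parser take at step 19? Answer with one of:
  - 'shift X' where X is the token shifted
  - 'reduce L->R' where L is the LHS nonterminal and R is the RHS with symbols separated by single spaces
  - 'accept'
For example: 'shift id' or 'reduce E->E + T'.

Answer: accept

Derivation:
Step 1: shift (. Stack=[(] ptr=1 lookahead=( remaining=[( num / id ) ) $]
Step 2: shift (. Stack=[( (] ptr=2 lookahead=num remaining=[num / id ) ) $]
Step 3: shift num. Stack=[( ( num] ptr=3 lookahead=/ remaining=[/ id ) ) $]
Step 4: reduce F->num. Stack=[( ( F] ptr=3 lookahead=/ remaining=[/ id ) ) $]
Step 5: reduce T->F. Stack=[( ( T] ptr=3 lookahead=/ remaining=[/ id ) ) $]
Step 6: shift /. Stack=[( ( T /] ptr=4 lookahead=id remaining=[id ) ) $]
Step 7: shift id. Stack=[( ( T / id] ptr=5 lookahead=) remaining=[) ) $]
Step 8: reduce F->id. Stack=[( ( T / F] ptr=5 lookahead=) remaining=[) ) $]
Step 9: reduce T->T / F. Stack=[( ( T] ptr=5 lookahead=) remaining=[) ) $]
Step 10: reduce E->T. Stack=[( ( E] ptr=5 lookahead=) remaining=[) ) $]
Step 11: shift ). Stack=[( ( E )] ptr=6 lookahead=) remaining=[) $]
Step 12: reduce F->( E ). Stack=[( F] ptr=6 lookahead=) remaining=[) $]
Step 13: reduce T->F. Stack=[( T] ptr=6 lookahead=) remaining=[) $]
Step 14: reduce E->T. Stack=[( E] ptr=6 lookahead=) remaining=[) $]
Step 15: shift ). Stack=[( E )] ptr=7 lookahead=$ remaining=[$]
Step 16: reduce F->( E ). Stack=[F] ptr=7 lookahead=$ remaining=[$]
Step 17: reduce T->F. Stack=[T] ptr=7 lookahead=$ remaining=[$]
Step 18: reduce E->T. Stack=[E] ptr=7 lookahead=$ remaining=[$]
Step 19: accept. Stack=[E] ptr=7 lookahead=$ remaining=[$]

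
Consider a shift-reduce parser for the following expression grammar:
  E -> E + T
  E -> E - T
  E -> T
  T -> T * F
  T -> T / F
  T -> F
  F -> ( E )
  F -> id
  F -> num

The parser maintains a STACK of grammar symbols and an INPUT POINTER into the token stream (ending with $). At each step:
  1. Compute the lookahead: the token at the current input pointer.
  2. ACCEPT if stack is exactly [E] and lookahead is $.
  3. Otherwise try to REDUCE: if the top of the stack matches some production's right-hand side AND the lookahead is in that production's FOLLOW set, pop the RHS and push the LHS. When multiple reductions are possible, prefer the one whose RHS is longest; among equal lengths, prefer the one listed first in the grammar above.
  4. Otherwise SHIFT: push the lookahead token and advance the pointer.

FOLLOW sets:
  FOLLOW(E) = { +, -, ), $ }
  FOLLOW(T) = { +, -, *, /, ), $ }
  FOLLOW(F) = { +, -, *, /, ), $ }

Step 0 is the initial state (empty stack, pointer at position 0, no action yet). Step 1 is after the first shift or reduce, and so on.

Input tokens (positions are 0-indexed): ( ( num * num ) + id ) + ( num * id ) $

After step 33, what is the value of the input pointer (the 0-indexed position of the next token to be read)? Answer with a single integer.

Answer: 14

Derivation:
Step 1: shift (. Stack=[(] ptr=1 lookahead=( remaining=[( num * num ) + id ) + ( num * id ) $]
Step 2: shift (. Stack=[( (] ptr=2 lookahead=num remaining=[num * num ) + id ) + ( num * id ) $]
Step 3: shift num. Stack=[( ( num] ptr=3 lookahead=* remaining=[* num ) + id ) + ( num * id ) $]
Step 4: reduce F->num. Stack=[( ( F] ptr=3 lookahead=* remaining=[* num ) + id ) + ( num * id ) $]
Step 5: reduce T->F. Stack=[( ( T] ptr=3 lookahead=* remaining=[* num ) + id ) + ( num * id ) $]
Step 6: shift *. Stack=[( ( T *] ptr=4 lookahead=num remaining=[num ) + id ) + ( num * id ) $]
Step 7: shift num. Stack=[( ( T * num] ptr=5 lookahead=) remaining=[) + id ) + ( num * id ) $]
Step 8: reduce F->num. Stack=[( ( T * F] ptr=5 lookahead=) remaining=[) + id ) + ( num * id ) $]
Step 9: reduce T->T * F. Stack=[( ( T] ptr=5 lookahead=) remaining=[) + id ) + ( num * id ) $]
Step 10: reduce E->T. Stack=[( ( E] ptr=5 lookahead=) remaining=[) + id ) + ( num * id ) $]
Step 11: shift ). Stack=[( ( E )] ptr=6 lookahead=+ remaining=[+ id ) + ( num * id ) $]
Step 12: reduce F->( E ). Stack=[( F] ptr=6 lookahead=+ remaining=[+ id ) + ( num * id ) $]
Step 13: reduce T->F. Stack=[( T] ptr=6 lookahead=+ remaining=[+ id ) + ( num * id ) $]
Step 14: reduce E->T. Stack=[( E] ptr=6 lookahead=+ remaining=[+ id ) + ( num * id ) $]
Step 15: shift +. Stack=[( E +] ptr=7 lookahead=id remaining=[id ) + ( num * id ) $]
Step 16: shift id. Stack=[( E + id] ptr=8 lookahead=) remaining=[) + ( num * id ) $]
Step 17: reduce F->id. Stack=[( E + F] ptr=8 lookahead=) remaining=[) + ( num * id ) $]
Step 18: reduce T->F. Stack=[( E + T] ptr=8 lookahead=) remaining=[) + ( num * id ) $]
Step 19: reduce E->E + T. Stack=[( E] ptr=8 lookahead=) remaining=[) + ( num * id ) $]
Step 20: shift ). Stack=[( E )] ptr=9 lookahead=+ remaining=[+ ( num * id ) $]
Step 21: reduce F->( E ). Stack=[F] ptr=9 lookahead=+ remaining=[+ ( num * id ) $]
Step 22: reduce T->F. Stack=[T] ptr=9 lookahead=+ remaining=[+ ( num * id ) $]
Step 23: reduce E->T. Stack=[E] ptr=9 lookahead=+ remaining=[+ ( num * id ) $]
Step 24: shift +. Stack=[E +] ptr=10 lookahead=( remaining=[( num * id ) $]
Step 25: shift (. Stack=[E + (] ptr=11 lookahead=num remaining=[num * id ) $]
Step 26: shift num. Stack=[E + ( num] ptr=12 lookahead=* remaining=[* id ) $]
Step 27: reduce F->num. Stack=[E + ( F] ptr=12 lookahead=* remaining=[* id ) $]
Step 28: reduce T->F. Stack=[E + ( T] ptr=12 lookahead=* remaining=[* id ) $]
Step 29: shift *. Stack=[E + ( T *] ptr=13 lookahead=id remaining=[id ) $]
Step 30: shift id. Stack=[E + ( T * id] ptr=14 lookahead=) remaining=[) $]
Step 31: reduce F->id. Stack=[E + ( T * F] ptr=14 lookahead=) remaining=[) $]
Step 32: reduce T->T * F. Stack=[E + ( T] ptr=14 lookahead=) remaining=[) $]
Step 33: reduce E->T. Stack=[E + ( E] ptr=14 lookahead=) remaining=[) $]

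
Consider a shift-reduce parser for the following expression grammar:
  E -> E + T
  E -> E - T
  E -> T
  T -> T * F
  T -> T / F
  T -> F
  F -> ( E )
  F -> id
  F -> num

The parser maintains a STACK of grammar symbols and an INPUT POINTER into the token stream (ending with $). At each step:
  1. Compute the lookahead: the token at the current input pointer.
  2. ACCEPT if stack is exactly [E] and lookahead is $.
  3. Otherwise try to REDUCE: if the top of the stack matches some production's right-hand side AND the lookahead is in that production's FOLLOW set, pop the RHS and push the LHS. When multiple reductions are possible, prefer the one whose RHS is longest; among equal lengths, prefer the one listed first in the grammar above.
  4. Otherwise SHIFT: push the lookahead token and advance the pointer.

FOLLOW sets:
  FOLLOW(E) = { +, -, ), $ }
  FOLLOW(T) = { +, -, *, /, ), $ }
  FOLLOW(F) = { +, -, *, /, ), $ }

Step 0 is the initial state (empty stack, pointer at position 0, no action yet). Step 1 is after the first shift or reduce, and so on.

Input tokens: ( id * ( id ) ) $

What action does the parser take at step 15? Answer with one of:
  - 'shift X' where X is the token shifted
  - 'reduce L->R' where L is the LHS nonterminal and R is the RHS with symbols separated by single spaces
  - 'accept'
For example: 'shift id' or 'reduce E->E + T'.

Answer: shift )

Derivation:
Step 1: shift (. Stack=[(] ptr=1 lookahead=id remaining=[id * ( id ) ) $]
Step 2: shift id. Stack=[( id] ptr=2 lookahead=* remaining=[* ( id ) ) $]
Step 3: reduce F->id. Stack=[( F] ptr=2 lookahead=* remaining=[* ( id ) ) $]
Step 4: reduce T->F. Stack=[( T] ptr=2 lookahead=* remaining=[* ( id ) ) $]
Step 5: shift *. Stack=[( T *] ptr=3 lookahead=( remaining=[( id ) ) $]
Step 6: shift (. Stack=[( T * (] ptr=4 lookahead=id remaining=[id ) ) $]
Step 7: shift id. Stack=[( T * ( id] ptr=5 lookahead=) remaining=[) ) $]
Step 8: reduce F->id. Stack=[( T * ( F] ptr=5 lookahead=) remaining=[) ) $]
Step 9: reduce T->F. Stack=[( T * ( T] ptr=5 lookahead=) remaining=[) ) $]
Step 10: reduce E->T. Stack=[( T * ( E] ptr=5 lookahead=) remaining=[) ) $]
Step 11: shift ). Stack=[( T * ( E )] ptr=6 lookahead=) remaining=[) $]
Step 12: reduce F->( E ). Stack=[( T * F] ptr=6 lookahead=) remaining=[) $]
Step 13: reduce T->T * F. Stack=[( T] ptr=6 lookahead=) remaining=[) $]
Step 14: reduce E->T. Stack=[( E] ptr=6 lookahead=) remaining=[) $]
Step 15: shift ). Stack=[( E )] ptr=7 lookahead=$ remaining=[$]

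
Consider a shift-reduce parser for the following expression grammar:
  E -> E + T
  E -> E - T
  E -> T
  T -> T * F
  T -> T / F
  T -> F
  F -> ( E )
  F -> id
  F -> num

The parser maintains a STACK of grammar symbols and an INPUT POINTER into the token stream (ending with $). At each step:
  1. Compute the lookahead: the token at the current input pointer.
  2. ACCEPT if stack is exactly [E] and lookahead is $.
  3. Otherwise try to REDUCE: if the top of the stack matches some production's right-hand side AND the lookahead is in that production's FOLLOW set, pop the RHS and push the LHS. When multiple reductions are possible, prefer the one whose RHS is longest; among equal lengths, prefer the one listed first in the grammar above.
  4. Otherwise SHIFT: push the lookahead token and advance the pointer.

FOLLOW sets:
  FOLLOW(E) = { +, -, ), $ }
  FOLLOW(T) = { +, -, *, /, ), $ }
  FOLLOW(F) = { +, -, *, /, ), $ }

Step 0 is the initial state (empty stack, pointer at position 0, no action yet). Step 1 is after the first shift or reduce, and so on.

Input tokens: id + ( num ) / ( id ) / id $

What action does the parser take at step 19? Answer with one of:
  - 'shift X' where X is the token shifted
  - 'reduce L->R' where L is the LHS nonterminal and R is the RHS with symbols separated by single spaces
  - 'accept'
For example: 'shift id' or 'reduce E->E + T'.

Step 1: shift id. Stack=[id] ptr=1 lookahead=+ remaining=[+ ( num ) / ( id ) / id $]
Step 2: reduce F->id. Stack=[F] ptr=1 lookahead=+ remaining=[+ ( num ) / ( id ) / id $]
Step 3: reduce T->F. Stack=[T] ptr=1 lookahead=+ remaining=[+ ( num ) / ( id ) / id $]
Step 4: reduce E->T. Stack=[E] ptr=1 lookahead=+ remaining=[+ ( num ) / ( id ) / id $]
Step 5: shift +. Stack=[E +] ptr=2 lookahead=( remaining=[( num ) / ( id ) / id $]
Step 6: shift (. Stack=[E + (] ptr=3 lookahead=num remaining=[num ) / ( id ) / id $]
Step 7: shift num. Stack=[E + ( num] ptr=4 lookahead=) remaining=[) / ( id ) / id $]
Step 8: reduce F->num. Stack=[E + ( F] ptr=4 lookahead=) remaining=[) / ( id ) / id $]
Step 9: reduce T->F. Stack=[E + ( T] ptr=4 lookahead=) remaining=[) / ( id ) / id $]
Step 10: reduce E->T. Stack=[E + ( E] ptr=4 lookahead=) remaining=[) / ( id ) / id $]
Step 11: shift ). Stack=[E + ( E )] ptr=5 lookahead=/ remaining=[/ ( id ) / id $]
Step 12: reduce F->( E ). Stack=[E + F] ptr=5 lookahead=/ remaining=[/ ( id ) / id $]
Step 13: reduce T->F. Stack=[E + T] ptr=5 lookahead=/ remaining=[/ ( id ) / id $]
Step 14: shift /. Stack=[E + T /] ptr=6 lookahead=( remaining=[( id ) / id $]
Step 15: shift (. Stack=[E + T / (] ptr=7 lookahead=id remaining=[id ) / id $]
Step 16: shift id. Stack=[E + T / ( id] ptr=8 lookahead=) remaining=[) / id $]
Step 17: reduce F->id. Stack=[E + T / ( F] ptr=8 lookahead=) remaining=[) / id $]
Step 18: reduce T->F. Stack=[E + T / ( T] ptr=8 lookahead=) remaining=[) / id $]
Step 19: reduce E->T. Stack=[E + T / ( E] ptr=8 lookahead=) remaining=[) / id $]

Answer: reduce E->T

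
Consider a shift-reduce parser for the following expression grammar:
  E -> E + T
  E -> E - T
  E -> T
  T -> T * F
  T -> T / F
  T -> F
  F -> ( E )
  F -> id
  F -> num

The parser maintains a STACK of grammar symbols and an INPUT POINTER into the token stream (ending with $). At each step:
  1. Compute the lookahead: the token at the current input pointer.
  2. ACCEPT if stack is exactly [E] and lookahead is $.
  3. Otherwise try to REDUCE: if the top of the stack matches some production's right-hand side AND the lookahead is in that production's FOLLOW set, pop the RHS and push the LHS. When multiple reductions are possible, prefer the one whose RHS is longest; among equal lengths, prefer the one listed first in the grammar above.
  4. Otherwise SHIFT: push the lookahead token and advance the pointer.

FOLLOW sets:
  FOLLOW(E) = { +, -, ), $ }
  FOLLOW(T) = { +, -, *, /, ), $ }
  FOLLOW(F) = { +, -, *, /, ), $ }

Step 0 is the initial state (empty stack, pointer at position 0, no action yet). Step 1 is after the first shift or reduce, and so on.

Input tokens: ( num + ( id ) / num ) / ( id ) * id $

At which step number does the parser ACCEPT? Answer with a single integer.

Step 1: shift (. Stack=[(] ptr=1 lookahead=num remaining=[num + ( id ) / num ) / ( id ) * id $]
Step 2: shift num. Stack=[( num] ptr=2 lookahead=+ remaining=[+ ( id ) / num ) / ( id ) * id $]
Step 3: reduce F->num. Stack=[( F] ptr=2 lookahead=+ remaining=[+ ( id ) / num ) / ( id ) * id $]
Step 4: reduce T->F. Stack=[( T] ptr=2 lookahead=+ remaining=[+ ( id ) / num ) / ( id ) * id $]
Step 5: reduce E->T. Stack=[( E] ptr=2 lookahead=+ remaining=[+ ( id ) / num ) / ( id ) * id $]
Step 6: shift +. Stack=[( E +] ptr=3 lookahead=( remaining=[( id ) / num ) / ( id ) * id $]
Step 7: shift (. Stack=[( E + (] ptr=4 lookahead=id remaining=[id ) / num ) / ( id ) * id $]
Step 8: shift id. Stack=[( E + ( id] ptr=5 lookahead=) remaining=[) / num ) / ( id ) * id $]
Step 9: reduce F->id. Stack=[( E + ( F] ptr=5 lookahead=) remaining=[) / num ) / ( id ) * id $]
Step 10: reduce T->F. Stack=[( E + ( T] ptr=5 lookahead=) remaining=[) / num ) / ( id ) * id $]
Step 11: reduce E->T. Stack=[( E + ( E] ptr=5 lookahead=) remaining=[) / num ) / ( id ) * id $]
Step 12: shift ). Stack=[( E + ( E )] ptr=6 lookahead=/ remaining=[/ num ) / ( id ) * id $]
Step 13: reduce F->( E ). Stack=[( E + F] ptr=6 lookahead=/ remaining=[/ num ) / ( id ) * id $]
Step 14: reduce T->F. Stack=[( E + T] ptr=6 lookahead=/ remaining=[/ num ) / ( id ) * id $]
Step 15: shift /. Stack=[( E + T /] ptr=7 lookahead=num remaining=[num ) / ( id ) * id $]
Step 16: shift num. Stack=[( E + T / num] ptr=8 lookahead=) remaining=[) / ( id ) * id $]
Step 17: reduce F->num. Stack=[( E + T / F] ptr=8 lookahead=) remaining=[) / ( id ) * id $]
Step 18: reduce T->T / F. Stack=[( E + T] ptr=8 lookahead=) remaining=[) / ( id ) * id $]
Step 19: reduce E->E + T. Stack=[( E] ptr=8 lookahead=) remaining=[) / ( id ) * id $]
Step 20: shift ). Stack=[( E )] ptr=9 lookahead=/ remaining=[/ ( id ) * id $]
Step 21: reduce F->( E ). Stack=[F] ptr=9 lookahead=/ remaining=[/ ( id ) * id $]
Step 22: reduce T->F. Stack=[T] ptr=9 lookahead=/ remaining=[/ ( id ) * id $]
Step 23: shift /. Stack=[T /] ptr=10 lookahead=( remaining=[( id ) * id $]
Step 24: shift (. Stack=[T / (] ptr=11 lookahead=id remaining=[id ) * id $]
Step 25: shift id. Stack=[T / ( id] ptr=12 lookahead=) remaining=[) * id $]
Step 26: reduce F->id. Stack=[T / ( F] ptr=12 lookahead=) remaining=[) * id $]
Step 27: reduce T->F. Stack=[T / ( T] ptr=12 lookahead=) remaining=[) * id $]
Step 28: reduce E->T. Stack=[T / ( E] ptr=12 lookahead=) remaining=[) * id $]
Step 29: shift ). Stack=[T / ( E )] ptr=13 lookahead=* remaining=[* id $]
Step 30: reduce F->( E ). Stack=[T / F] ptr=13 lookahead=* remaining=[* id $]
Step 31: reduce T->T / F. Stack=[T] ptr=13 lookahead=* remaining=[* id $]
Step 32: shift *. Stack=[T *] ptr=14 lookahead=id remaining=[id $]
Step 33: shift id. Stack=[T * id] ptr=15 lookahead=$ remaining=[$]
Step 34: reduce F->id. Stack=[T * F] ptr=15 lookahead=$ remaining=[$]
Step 35: reduce T->T * F. Stack=[T] ptr=15 lookahead=$ remaining=[$]
Step 36: reduce E->T. Stack=[E] ptr=15 lookahead=$ remaining=[$]
Step 37: accept. Stack=[E] ptr=15 lookahead=$ remaining=[$]

Answer: 37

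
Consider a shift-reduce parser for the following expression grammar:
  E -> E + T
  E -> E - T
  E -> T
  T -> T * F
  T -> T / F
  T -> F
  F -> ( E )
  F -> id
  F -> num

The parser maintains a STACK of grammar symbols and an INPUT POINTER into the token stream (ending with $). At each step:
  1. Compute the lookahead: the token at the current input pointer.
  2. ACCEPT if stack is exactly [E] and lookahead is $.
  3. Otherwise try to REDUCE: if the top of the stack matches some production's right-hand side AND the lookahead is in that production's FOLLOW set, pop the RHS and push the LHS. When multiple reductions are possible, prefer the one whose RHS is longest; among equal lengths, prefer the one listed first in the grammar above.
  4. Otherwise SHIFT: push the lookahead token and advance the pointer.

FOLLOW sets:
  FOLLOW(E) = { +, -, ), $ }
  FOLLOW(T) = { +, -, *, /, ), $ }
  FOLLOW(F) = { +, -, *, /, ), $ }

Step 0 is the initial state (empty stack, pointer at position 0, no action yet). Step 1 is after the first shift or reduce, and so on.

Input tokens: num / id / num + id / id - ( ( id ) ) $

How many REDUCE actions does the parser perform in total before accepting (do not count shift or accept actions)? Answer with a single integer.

Step 1: shift num. Stack=[num] ptr=1 lookahead=/ remaining=[/ id / num + id / id - ( ( id ) ) $]
Step 2: reduce F->num. Stack=[F] ptr=1 lookahead=/ remaining=[/ id / num + id / id - ( ( id ) ) $]
Step 3: reduce T->F. Stack=[T] ptr=1 lookahead=/ remaining=[/ id / num + id / id - ( ( id ) ) $]
Step 4: shift /. Stack=[T /] ptr=2 lookahead=id remaining=[id / num + id / id - ( ( id ) ) $]
Step 5: shift id. Stack=[T / id] ptr=3 lookahead=/ remaining=[/ num + id / id - ( ( id ) ) $]
Step 6: reduce F->id. Stack=[T / F] ptr=3 lookahead=/ remaining=[/ num + id / id - ( ( id ) ) $]
Step 7: reduce T->T / F. Stack=[T] ptr=3 lookahead=/ remaining=[/ num + id / id - ( ( id ) ) $]
Step 8: shift /. Stack=[T /] ptr=4 lookahead=num remaining=[num + id / id - ( ( id ) ) $]
Step 9: shift num. Stack=[T / num] ptr=5 lookahead=+ remaining=[+ id / id - ( ( id ) ) $]
Step 10: reduce F->num. Stack=[T / F] ptr=5 lookahead=+ remaining=[+ id / id - ( ( id ) ) $]
Step 11: reduce T->T / F. Stack=[T] ptr=5 lookahead=+ remaining=[+ id / id - ( ( id ) ) $]
Step 12: reduce E->T. Stack=[E] ptr=5 lookahead=+ remaining=[+ id / id - ( ( id ) ) $]
Step 13: shift +. Stack=[E +] ptr=6 lookahead=id remaining=[id / id - ( ( id ) ) $]
Step 14: shift id. Stack=[E + id] ptr=7 lookahead=/ remaining=[/ id - ( ( id ) ) $]
Step 15: reduce F->id. Stack=[E + F] ptr=7 lookahead=/ remaining=[/ id - ( ( id ) ) $]
Step 16: reduce T->F. Stack=[E + T] ptr=7 lookahead=/ remaining=[/ id - ( ( id ) ) $]
Step 17: shift /. Stack=[E + T /] ptr=8 lookahead=id remaining=[id - ( ( id ) ) $]
Step 18: shift id. Stack=[E + T / id] ptr=9 lookahead=- remaining=[- ( ( id ) ) $]
Step 19: reduce F->id. Stack=[E + T / F] ptr=9 lookahead=- remaining=[- ( ( id ) ) $]
Step 20: reduce T->T / F. Stack=[E + T] ptr=9 lookahead=- remaining=[- ( ( id ) ) $]
Step 21: reduce E->E + T. Stack=[E] ptr=9 lookahead=- remaining=[- ( ( id ) ) $]
Step 22: shift -. Stack=[E -] ptr=10 lookahead=( remaining=[( ( id ) ) $]
Step 23: shift (. Stack=[E - (] ptr=11 lookahead=( remaining=[( id ) ) $]
Step 24: shift (. Stack=[E - ( (] ptr=12 lookahead=id remaining=[id ) ) $]
Step 25: shift id. Stack=[E - ( ( id] ptr=13 lookahead=) remaining=[) ) $]
Step 26: reduce F->id. Stack=[E - ( ( F] ptr=13 lookahead=) remaining=[) ) $]
Step 27: reduce T->F. Stack=[E - ( ( T] ptr=13 lookahead=) remaining=[) ) $]
Step 28: reduce E->T. Stack=[E - ( ( E] ptr=13 lookahead=) remaining=[) ) $]
Step 29: shift ). Stack=[E - ( ( E )] ptr=14 lookahead=) remaining=[) $]
Step 30: reduce F->( E ). Stack=[E - ( F] ptr=14 lookahead=) remaining=[) $]
Step 31: reduce T->F. Stack=[E - ( T] ptr=14 lookahead=) remaining=[) $]
Step 32: reduce E->T. Stack=[E - ( E] ptr=14 lookahead=) remaining=[) $]
Step 33: shift ). Stack=[E - ( E )] ptr=15 lookahead=$ remaining=[$]
Step 34: reduce F->( E ). Stack=[E - F] ptr=15 lookahead=$ remaining=[$]
Step 35: reduce T->F. Stack=[E - T] ptr=15 lookahead=$ remaining=[$]
Step 36: reduce E->E - T. Stack=[E] ptr=15 lookahead=$ remaining=[$]
Step 37: accept. Stack=[E] ptr=15 lookahead=$ remaining=[$]

Answer: 21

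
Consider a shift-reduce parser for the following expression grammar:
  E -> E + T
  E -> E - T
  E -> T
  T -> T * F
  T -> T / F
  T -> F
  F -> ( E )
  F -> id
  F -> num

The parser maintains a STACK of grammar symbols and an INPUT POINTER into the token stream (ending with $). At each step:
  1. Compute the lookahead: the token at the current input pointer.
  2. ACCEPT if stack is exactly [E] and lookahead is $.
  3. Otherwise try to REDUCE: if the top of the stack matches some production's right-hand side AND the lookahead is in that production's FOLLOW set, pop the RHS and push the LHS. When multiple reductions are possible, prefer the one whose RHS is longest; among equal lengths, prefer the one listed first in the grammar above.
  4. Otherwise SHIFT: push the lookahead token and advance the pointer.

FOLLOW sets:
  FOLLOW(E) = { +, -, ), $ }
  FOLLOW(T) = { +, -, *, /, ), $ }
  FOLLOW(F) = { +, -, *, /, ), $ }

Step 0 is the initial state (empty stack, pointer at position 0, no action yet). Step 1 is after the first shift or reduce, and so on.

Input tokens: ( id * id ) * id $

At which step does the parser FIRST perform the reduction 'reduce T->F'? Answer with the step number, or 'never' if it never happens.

Step 1: shift (. Stack=[(] ptr=1 lookahead=id remaining=[id * id ) * id $]
Step 2: shift id. Stack=[( id] ptr=2 lookahead=* remaining=[* id ) * id $]
Step 3: reduce F->id. Stack=[( F] ptr=2 lookahead=* remaining=[* id ) * id $]
Step 4: reduce T->F. Stack=[( T] ptr=2 lookahead=* remaining=[* id ) * id $]

Answer: 4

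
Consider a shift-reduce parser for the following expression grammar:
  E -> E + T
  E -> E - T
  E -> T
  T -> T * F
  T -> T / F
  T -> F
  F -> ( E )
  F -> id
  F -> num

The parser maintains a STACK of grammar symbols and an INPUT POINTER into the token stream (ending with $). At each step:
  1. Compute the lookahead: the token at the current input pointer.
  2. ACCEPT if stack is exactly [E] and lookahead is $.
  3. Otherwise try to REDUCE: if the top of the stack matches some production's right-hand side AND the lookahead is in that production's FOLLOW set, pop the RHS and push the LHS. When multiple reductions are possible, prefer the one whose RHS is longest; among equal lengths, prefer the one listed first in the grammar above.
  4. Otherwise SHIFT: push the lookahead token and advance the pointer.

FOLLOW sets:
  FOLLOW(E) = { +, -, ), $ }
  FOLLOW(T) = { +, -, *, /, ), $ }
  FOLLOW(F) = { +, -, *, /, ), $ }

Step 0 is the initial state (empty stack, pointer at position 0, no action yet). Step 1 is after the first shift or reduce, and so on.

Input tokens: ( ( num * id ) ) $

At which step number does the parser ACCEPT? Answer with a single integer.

Answer: 19

Derivation:
Step 1: shift (. Stack=[(] ptr=1 lookahead=( remaining=[( num * id ) ) $]
Step 2: shift (. Stack=[( (] ptr=2 lookahead=num remaining=[num * id ) ) $]
Step 3: shift num. Stack=[( ( num] ptr=3 lookahead=* remaining=[* id ) ) $]
Step 4: reduce F->num. Stack=[( ( F] ptr=3 lookahead=* remaining=[* id ) ) $]
Step 5: reduce T->F. Stack=[( ( T] ptr=3 lookahead=* remaining=[* id ) ) $]
Step 6: shift *. Stack=[( ( T *] ptr=4 lookahead=id remaining=[id ) ) $]
Step 7: shift id. Stack=[( ( T * id] ptr=5 lookahead=) remaining=[) ) $]
Step 8: reduce F->id. Stack=[( ( T * F] ptr=5 lookahead=) remaining=[) ) $]
Step 9: reduce T->T * F. Stack=[( ( T] ptr=5 lookahead=) remaining=[) ) $]
Step 10: reduce E->T. Stack=[( ( E] ptr=5 lookahead=) remaining=[) ) $]
Step 11: shift ). Stack=[( ( E )] ptr=6 lookahead=) remaining=[) $]
Step 12: reduce F->( E ). Stack=[( F] ptr=6 lookahead=) remaining=[) $]
Step 13: reduce T->F. Stack=[( T] ptr=6 lookahead=) remaining=[) $]
Step 14: reduce E->T. Stack=[( E] ptr=6 lookahead=) remaining=[) $]
Step 15: shift ). Stack=[( E )] ptr=7 lookahead=$ remaining=[$]
Step 16: reduce F->( E ). Stack=[F] ptr=7 lookahead=$ remaining=[$]
Step 17: reduce T->F. Stack=[T] ptr=7 lookahead=$ remaining=[$]
Step 18: reduce E->T. Stack=[E] ptr=7 lookahead=$ remaining=[$]
Step 19: accept. Stack=[E] ptr=7 lookahead=$ remaining=[$]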